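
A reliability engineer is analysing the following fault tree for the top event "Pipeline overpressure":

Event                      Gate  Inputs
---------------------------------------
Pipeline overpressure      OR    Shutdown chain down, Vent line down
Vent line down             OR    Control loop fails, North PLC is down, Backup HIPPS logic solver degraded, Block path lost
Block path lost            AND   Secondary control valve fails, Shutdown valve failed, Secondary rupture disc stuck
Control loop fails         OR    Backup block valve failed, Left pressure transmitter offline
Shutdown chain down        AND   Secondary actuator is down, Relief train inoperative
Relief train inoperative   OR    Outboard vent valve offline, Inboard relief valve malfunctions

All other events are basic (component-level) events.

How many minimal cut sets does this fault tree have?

7

Relief train inoperative [OR]: union of children's cut sets → 2 cut set(s).
Shutdown chain down [AND]: one cut set from each child combined → 1 × 2 = 2 cut set(s).
Control loop fails [OR]: union of children's cut sets → 2 cut set(s).
Block path lost [AND]: one cut set from each child combined → 1 × 1 × 1 = 1 cut set(s).
Vent line down [OR]: union of children's cut sets → 5 cut set(s).
Pipeline overpressure [OR]: union of children's cut sets → 7 cut set(s).
Minimal cut sets: {Outboard vent valve offline, Secondary actuator is down}; {Inboard relief valve malfunctions, Secondary actuator is down}; {Backup block valve failed}; {Left pressure transmitter offline}; {North PLC is down}; {Backup HIPPS logic solver degraded}; {Secondary control valve fails, Secondary rupture disc stuck, Shutdown valve failed}.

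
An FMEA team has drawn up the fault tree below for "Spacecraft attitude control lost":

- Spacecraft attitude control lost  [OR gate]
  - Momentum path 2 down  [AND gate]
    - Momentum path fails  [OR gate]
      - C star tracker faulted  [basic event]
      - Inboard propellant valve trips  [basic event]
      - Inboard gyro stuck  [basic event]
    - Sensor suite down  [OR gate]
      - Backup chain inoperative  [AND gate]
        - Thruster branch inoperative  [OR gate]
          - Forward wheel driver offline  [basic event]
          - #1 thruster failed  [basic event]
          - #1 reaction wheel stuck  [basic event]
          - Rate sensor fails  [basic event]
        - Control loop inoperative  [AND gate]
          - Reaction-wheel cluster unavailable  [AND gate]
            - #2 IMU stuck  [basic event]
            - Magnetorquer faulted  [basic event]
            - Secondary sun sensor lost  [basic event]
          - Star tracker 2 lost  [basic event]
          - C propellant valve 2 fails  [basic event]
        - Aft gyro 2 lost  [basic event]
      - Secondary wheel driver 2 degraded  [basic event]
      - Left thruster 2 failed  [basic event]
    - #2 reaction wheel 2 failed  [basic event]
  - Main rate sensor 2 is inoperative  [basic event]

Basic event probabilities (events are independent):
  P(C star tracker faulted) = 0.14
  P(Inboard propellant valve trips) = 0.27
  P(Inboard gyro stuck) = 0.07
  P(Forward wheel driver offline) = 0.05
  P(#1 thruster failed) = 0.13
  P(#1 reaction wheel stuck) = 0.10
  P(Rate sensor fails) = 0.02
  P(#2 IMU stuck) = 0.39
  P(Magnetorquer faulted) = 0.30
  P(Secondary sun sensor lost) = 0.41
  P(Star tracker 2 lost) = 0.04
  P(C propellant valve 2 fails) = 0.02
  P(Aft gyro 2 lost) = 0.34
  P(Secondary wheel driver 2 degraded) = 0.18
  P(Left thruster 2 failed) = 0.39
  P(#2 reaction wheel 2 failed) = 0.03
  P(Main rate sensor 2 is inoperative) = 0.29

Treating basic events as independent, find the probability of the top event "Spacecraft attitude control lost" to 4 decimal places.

P(Momentum path fails) [OR] = 1 − (1−0.14) × (1−0.27) × (1−0.07) = 0.416146
P(Thruster branch inoperative) [OR] = 1 − (1−0.05) × (1−0.13) × (1−0.10) × (1−0.02) = 0.271027
P(Reaction-wheel cluster unavailable) [AND] = 0.39 × 0.30 × 0.41 = 0.047970
P(Control loop inoperative) [AND] = 0.047970 × 0.04 × 0.02 = 0.000038
P(Backup chain inoperative) [AND] = 0.271027 × 0.000038 × 0.34 = 0.000004
P(Sensor suite down) [OR] = 1 − (1−0.000004) × (1−0.18) × (1−0.39) = 0.499802
P(Momentum path 2 down) [AND] = 0.416146 × 0.499802 × 0.03 = 0.006240
P(Spacecraft attitude control lost) [OR] = 1 − (1−0.006240) × (1−0.29) = 0.294430
Rounded to 4 decimal places: P(Spacecraft attitude control lost) ≈ 0.2944.

0.2944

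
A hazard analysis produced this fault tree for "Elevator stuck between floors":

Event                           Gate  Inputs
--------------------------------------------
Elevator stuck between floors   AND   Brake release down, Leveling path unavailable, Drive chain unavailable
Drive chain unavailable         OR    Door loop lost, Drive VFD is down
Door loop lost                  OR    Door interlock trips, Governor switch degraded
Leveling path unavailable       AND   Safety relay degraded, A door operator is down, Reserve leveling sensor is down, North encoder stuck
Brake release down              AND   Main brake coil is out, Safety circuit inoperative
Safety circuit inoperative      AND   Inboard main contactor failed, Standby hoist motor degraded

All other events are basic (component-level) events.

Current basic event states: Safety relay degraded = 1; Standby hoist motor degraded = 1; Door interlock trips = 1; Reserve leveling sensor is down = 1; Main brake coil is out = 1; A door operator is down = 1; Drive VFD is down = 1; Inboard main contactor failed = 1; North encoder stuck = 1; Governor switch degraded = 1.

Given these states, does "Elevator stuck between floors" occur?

Yes

Safety circuit inoperative [AND]: Inboard main contactor failed=occurs, Standby hoist motor degraded=occurs → all inputs occur → occurs.
Brake release down [AND]: Main brake coil is out=occurs, Safety circuit inoperative=occurs → all inputs occur → occurs.
Leveling path unavailable [AND]: Safety relay degraded=occurs, A door operator is down=occurs, Reserve leveling sensor is down=occurs, North encoder stuck=occurs → all inputs occur → occurs.
Door loop lost [OR]: Door interlock trips=occurs, Governor switch degraded=occurs → at least one input occurs → occurs.
Drive chain unavailable [OR]: Door loop lost=occurs, Drive VFD is down=occurs → at least one input occurs → occurs.
Elevator stuck between floors [AND]: Brake release down=occurs, Leveling path unavailable=occurs, Drive chain unavailable=occurs → all inputs occur → occurs.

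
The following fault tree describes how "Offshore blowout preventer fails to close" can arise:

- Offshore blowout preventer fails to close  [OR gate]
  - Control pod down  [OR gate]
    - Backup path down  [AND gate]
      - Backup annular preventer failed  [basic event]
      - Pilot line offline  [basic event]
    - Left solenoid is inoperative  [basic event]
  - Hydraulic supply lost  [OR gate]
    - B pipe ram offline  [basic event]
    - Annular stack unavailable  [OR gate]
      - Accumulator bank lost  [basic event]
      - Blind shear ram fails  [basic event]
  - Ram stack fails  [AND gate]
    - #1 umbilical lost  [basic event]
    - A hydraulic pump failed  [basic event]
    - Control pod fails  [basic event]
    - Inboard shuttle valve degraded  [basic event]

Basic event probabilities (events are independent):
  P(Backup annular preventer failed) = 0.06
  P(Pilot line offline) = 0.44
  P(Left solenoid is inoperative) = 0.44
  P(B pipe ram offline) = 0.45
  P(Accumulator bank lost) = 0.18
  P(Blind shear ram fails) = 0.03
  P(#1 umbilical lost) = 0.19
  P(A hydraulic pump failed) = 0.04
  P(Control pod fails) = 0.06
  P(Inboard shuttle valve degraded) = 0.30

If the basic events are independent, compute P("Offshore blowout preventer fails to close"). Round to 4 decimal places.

P(Backup path down) [AND] = 0.06 × 0.44 = 0.026400
P(Control pod down) [OR] = 1 − (1−0.026400) × (1−0.44) = 0.454784
P(Annular stack unavailable) [OR] = 1 − (1−0.18) × (1−0.03) = 0.204600
P(Hydraulic supply lost) [OR] = 1 − (1−0.45) × (1−0.204600) = 0.562530
P(Ram stack fails) [AND] = 0.19 × 0.04 × 0.06 × 0.30 = 0.000137
P(Offshore blowout preventer fails to close) [OR] = 1 − (1−0.454784) × (1−0.562530) × (1−0.000137) = 0.761517
Rounded to 4 decimal places: P(Offshore blowout preventer fails to close) ≈ 0.7615.

0.7615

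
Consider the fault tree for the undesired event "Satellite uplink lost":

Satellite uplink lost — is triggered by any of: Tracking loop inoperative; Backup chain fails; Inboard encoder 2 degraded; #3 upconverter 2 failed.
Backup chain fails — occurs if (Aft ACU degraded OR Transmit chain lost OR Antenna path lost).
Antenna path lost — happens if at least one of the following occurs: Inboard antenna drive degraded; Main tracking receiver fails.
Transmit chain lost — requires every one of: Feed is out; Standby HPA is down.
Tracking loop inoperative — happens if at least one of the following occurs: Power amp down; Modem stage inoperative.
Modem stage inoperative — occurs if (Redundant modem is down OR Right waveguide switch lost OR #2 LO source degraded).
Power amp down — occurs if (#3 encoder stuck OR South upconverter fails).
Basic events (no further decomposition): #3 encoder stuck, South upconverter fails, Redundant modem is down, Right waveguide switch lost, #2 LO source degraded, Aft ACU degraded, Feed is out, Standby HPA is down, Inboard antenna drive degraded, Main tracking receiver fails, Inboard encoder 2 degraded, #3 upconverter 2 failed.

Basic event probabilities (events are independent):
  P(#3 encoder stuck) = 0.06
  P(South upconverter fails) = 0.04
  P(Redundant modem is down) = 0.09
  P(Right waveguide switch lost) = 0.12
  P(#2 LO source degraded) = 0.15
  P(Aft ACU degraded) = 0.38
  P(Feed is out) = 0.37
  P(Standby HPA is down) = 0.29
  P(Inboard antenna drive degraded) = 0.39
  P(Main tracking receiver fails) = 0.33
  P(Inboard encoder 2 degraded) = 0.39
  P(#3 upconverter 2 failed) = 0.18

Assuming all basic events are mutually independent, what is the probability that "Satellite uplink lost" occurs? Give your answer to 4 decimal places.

0.9305

P(Power amp down) [OR] = 1 − (1−0.06) × (1−0.04) = 0.097600
P(Modem stage inoperative) [OR] = 1 − (1−0.09) × (1−0.12) × (1−0.15) = 0.319320
P(Tracking loop inoperative) [OR] = 1 − (1−0.097600) × (1−0.319320) = 0.385754
P(Transmit chain lost) [AND] = 0.37 × 0.29 = 0.107300
P(Antenna path lost) [OR] = 1 − (1−0.39) × (1−0.33) = 0.591300
P(Backup chain fails) [OR] = 1 − (1−0.38) × (1−0.107300) × (1−0.591300) = 0.773795
P(Satellite uplink lost) [OR] = 1 − (1−0.385754) × (1−0.773795) × (1−0.39) × (1−0.18) = 0.930499
Rounded to 4 decimal places: P(Satellite uplink lost) ≈ 0.9305.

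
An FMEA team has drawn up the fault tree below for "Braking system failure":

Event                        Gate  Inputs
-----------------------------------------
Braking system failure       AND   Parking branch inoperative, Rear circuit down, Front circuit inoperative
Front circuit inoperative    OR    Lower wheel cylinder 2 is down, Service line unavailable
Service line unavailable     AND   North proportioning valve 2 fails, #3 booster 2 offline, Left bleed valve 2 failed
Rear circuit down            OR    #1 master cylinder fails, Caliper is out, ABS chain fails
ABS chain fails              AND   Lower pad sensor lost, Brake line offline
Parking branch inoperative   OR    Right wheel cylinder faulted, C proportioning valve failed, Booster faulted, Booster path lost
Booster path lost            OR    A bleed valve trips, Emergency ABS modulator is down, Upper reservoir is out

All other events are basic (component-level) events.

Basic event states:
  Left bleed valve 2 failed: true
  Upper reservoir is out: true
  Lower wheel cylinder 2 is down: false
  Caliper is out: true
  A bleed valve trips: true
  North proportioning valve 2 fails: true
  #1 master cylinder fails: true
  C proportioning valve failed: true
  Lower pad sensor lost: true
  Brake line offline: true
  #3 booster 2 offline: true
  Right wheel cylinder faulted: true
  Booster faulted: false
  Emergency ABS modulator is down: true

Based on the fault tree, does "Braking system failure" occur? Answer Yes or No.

Booster path lost [OR]: A bleed valve trips=occurs, Emergency ABS modulator is down=occurs, Upper reservoir is out=occurs → at least one input occurs → occurs.
Parking branch inoperative [OR]: Right wheel cylinder faulted=occurs, C proportioning valve failed=occurs, Booster faulted=not, Booster path lost=occurs → at least one input occurs → occurs.
ABS chain fails [AND]: Lower pad sensor lost=occurs, Brake line offline=occurs → all inputs occur → occurs.
Rear circuit down [OR]: #1 master cylinder fails=occurs, Caliper is out=occurs, ABS chain fails=occurs → at least one input occurs → occurs.
Service line unavailable [AND]: North proportioning valve 2 fails=occurs, #3 booster 2 offline=occurs, Left bleed valve 2 failed=occurs → all inputs occur → occurs.
Front circuit inoperative [OR]: Lower wheel cylinder 2 is down=not, Service line unavailable=occurs → at least one input occurs → occurs.
Braking system failure [AND]: Parking branch inoperative=occurs, Rear circuit down=occurs, Front circuit inoperative=occurs → all inputs occur → occurs.

Yes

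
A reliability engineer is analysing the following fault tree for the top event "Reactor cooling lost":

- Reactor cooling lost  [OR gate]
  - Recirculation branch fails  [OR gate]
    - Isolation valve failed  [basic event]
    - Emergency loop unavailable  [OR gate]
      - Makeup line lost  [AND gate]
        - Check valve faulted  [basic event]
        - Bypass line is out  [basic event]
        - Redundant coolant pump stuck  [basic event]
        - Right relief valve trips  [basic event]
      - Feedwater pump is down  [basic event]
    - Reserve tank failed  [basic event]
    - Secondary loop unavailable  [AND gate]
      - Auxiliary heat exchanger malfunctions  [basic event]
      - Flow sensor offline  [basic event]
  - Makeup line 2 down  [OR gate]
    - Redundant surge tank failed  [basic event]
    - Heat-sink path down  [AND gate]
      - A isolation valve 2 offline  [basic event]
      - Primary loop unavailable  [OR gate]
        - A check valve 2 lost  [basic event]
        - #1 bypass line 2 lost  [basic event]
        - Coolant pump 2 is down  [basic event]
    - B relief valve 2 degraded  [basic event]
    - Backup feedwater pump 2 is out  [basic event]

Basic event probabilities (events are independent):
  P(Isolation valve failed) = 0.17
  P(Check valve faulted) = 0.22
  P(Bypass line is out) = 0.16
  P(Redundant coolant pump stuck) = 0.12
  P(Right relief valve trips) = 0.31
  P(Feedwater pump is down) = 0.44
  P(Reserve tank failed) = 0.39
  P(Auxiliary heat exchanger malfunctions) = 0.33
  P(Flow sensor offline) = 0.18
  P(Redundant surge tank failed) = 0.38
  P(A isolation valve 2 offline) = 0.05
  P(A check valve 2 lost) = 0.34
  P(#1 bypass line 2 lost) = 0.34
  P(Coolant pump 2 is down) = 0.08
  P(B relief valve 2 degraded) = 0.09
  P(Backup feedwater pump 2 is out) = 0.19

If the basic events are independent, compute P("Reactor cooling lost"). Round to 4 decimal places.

P(Makeup line lost) [AND] = 0.22 × 0.16 × 0.12 × 0.31 = 0.001309
P(Emergency loop unavailable) [OR] = 1 − (1−0.001309) × (1−0.44) = 0.440733
P(Secondary loop unavailable) [AND] = 0.33 × 0.18 = 0.059400
P(Recirculation branch fails) [OR] = 1 − (1−0.17) × (1−0.440733) × (1−0.39) × (1−0.059400) = 0.733663
P(Primary loop unavailable) [OR] = 1 − (1−0.34) × (1−0.34) × (1−0.08) = 0.599248
P(Heat-sink path down) [AND] = 0.05 × 0.599248 = 0.029962
P(Makeup line 2 down) [OR] = 1 − (1−0.38) × (1−0.029962) × (1−0.09) × (1−0.19) = 0.556691
P(Reactor cooling lost) [OR] = 1 − (1−0.733663) × (1−0.556691) = 0.881930
Rounded to 4 decimal places: P(Reactor cooling lost) ≈ 0.8819.

0.8819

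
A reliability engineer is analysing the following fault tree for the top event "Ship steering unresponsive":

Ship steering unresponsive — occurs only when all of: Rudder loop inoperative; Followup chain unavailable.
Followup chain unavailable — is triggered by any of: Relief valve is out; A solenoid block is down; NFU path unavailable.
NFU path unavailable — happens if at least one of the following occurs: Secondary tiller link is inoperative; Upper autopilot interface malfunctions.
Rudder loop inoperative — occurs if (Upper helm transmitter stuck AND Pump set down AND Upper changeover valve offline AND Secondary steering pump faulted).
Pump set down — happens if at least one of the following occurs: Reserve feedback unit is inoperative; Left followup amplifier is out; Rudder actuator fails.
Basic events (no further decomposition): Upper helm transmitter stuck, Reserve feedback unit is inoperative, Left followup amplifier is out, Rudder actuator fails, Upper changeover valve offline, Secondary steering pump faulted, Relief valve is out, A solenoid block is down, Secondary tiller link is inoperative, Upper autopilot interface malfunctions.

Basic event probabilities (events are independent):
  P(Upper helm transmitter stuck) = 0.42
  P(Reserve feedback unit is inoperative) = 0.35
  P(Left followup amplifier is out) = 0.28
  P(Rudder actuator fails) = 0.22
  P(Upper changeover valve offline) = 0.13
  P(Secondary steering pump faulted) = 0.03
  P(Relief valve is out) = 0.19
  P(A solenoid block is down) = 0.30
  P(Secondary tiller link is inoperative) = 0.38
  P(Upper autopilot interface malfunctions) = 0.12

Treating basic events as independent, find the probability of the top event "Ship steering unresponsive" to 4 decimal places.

P(Pump set down) [OR] = 1 − (1−0.35) × (1−0.28) × (1−0.22) = 0.634960
P(Rudder loop inoperative) [AND] = 0.42 × 0.634960 × 0.13 × 0.03 = 0.001040
P(NFU path unavailable) [OR] = 1 − (1−0.38) × (1−0.12) = 0.454400
P(Followup chain unavailable) [OR] = 1 − (1−0.19) × (1−0.30) × (1−0.454400) = 0.690645
P(Ship steering unresponsive) [AND] = 0.001040 × 0.690645 = 0.000718
Rounded to 4 decimal places: P(Ship steering unresponsive) ≈ 0.0007.

0.0007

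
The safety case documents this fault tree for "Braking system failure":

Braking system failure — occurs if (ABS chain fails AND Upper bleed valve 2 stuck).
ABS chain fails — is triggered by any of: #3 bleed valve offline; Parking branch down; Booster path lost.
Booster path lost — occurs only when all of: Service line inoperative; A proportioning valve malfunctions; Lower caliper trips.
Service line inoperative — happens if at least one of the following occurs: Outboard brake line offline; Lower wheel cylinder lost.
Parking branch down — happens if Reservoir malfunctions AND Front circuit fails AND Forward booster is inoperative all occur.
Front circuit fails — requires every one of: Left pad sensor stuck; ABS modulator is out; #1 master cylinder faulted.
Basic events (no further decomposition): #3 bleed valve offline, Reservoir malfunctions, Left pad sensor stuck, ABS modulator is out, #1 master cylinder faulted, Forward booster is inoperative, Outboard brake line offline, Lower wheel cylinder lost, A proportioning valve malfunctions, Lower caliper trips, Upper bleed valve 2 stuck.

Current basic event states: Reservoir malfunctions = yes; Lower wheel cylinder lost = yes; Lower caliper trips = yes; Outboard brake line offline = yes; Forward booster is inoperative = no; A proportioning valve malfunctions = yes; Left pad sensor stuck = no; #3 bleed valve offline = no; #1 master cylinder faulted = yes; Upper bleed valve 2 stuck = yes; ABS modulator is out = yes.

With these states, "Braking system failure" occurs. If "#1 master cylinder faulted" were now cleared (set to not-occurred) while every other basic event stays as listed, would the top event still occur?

Counterfactual: set "#1 master cylinder faulted" to not occurred.
Front circuit fails [AND]: Left pad sensor stuck=not, ABS modulator is out=occurs, #1 master cylinder faulted=not → not all inputs occur → does not occur.
Parking branch down [AND]: Reservoir malfunctions=occurs, Front circuit fails=not, Forward booster is inoperative=not → not all inputs occur → does not occur.
Service line inoperative [OR]: Outboard brake line offline=occurs, Lower wheel cylinder lost=occurs → at least one input occurs → occurs.
Booster path lost [AND]: Service line inoperative=occurs, A proportioning valve malfunctions=occurs, Lower caliper trips=occurs → all inputs occur → occurs.
ABS chain fails [OR]: #3 bleed valve offline=not, Parking branch down=not, Booster path lost=occurs → at least one input occurs → occurs.
Braking system failure [AND]: ABS chain fails=occurs, Upper bleed valve 2 stuck=occurs → all inputs occur → occurs.

Yes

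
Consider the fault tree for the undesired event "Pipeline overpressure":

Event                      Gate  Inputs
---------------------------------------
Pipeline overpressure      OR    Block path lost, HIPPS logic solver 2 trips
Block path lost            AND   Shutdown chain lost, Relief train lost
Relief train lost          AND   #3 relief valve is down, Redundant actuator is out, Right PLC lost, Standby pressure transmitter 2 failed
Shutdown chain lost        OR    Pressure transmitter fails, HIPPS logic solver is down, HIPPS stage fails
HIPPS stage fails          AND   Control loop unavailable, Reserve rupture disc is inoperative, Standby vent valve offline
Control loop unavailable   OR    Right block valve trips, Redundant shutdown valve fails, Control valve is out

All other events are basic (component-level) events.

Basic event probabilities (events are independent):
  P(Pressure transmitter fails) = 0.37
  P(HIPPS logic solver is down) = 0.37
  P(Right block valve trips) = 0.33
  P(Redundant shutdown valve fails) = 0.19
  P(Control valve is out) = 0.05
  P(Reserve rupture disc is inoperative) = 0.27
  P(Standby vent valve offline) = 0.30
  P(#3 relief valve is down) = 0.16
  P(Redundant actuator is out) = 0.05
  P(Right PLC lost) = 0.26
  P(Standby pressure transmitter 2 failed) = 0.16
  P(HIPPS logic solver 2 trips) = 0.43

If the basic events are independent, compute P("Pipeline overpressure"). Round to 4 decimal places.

P(Control loop unavailable) [OR] = 1 − (1−0.33) × (1−0.19) × (1−0.05) = 0.484435
P(HIPPS stage fails) [AND] = 0.484435 × 0.27 × 0.30 = 0.039239
P(Shutdown chain lost) [OR] = 1 − (1−0.37) × (1−0.37) × (1−0.039239) = 0.618674
P(Relief train lost) [AND] = 0.16 × 0.05 × 0.26 × 0.16 = 0.000333
P(Block path lost) [AND] = 0.618674 × 0.000333 = 0.000206
P(Pipeline overpressure) [OR] = 1 − (1−0.000206) × (1−0.43) = 0.430117
Rounded to 4 decimal places: P(Pipeline overpressure) ≈ 0.4301.

0.4301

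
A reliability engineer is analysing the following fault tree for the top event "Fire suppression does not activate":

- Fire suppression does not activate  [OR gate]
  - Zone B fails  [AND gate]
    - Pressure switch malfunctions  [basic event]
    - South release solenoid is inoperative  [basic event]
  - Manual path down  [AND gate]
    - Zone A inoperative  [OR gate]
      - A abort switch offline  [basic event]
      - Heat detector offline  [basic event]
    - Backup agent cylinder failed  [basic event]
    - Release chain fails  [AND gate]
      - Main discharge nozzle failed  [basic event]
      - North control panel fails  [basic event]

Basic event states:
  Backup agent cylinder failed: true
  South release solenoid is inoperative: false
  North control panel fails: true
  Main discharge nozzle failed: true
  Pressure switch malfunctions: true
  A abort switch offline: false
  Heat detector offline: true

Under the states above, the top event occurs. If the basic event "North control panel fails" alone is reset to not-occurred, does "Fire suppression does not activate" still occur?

No

Counterfactual: set "North control panel fails" to not occurred.
Zone B fails [AND]: Pressure switch malfunctions=occurs, South release solenoid is inoperative=not → not all inputs occur → does not occur.
Zone A inoperative [OR]: A abort switch offline=not, Heat detector offline=occurs → at least one input occurs → occurs.
Release chain fails [AND]: Main discharge nozzle failed=occurs, North control panel fails=not → not all inputs occur → does not occur.
Manual path down [AND]: Zone A inoperative=occurs, Backup agent cylinder failed=occurs, Release chain fails=not → not all inputs occur → does not occur.
Fire suppression does not activate [OR]: Zone B fails=not, Manual path down=not → no input occurs → does not occur.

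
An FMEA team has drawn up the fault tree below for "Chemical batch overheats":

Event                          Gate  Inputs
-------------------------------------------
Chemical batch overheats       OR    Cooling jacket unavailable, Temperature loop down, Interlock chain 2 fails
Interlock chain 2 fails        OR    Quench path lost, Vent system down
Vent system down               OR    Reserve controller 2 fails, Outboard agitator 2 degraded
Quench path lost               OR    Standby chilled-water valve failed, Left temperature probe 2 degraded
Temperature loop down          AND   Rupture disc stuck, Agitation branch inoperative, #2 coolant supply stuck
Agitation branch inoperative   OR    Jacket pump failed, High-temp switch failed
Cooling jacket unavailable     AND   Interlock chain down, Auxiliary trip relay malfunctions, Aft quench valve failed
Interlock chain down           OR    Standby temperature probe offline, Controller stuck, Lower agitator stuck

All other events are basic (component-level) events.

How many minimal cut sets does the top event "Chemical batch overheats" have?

Interlock chain down [OR]: union of children's cut sets → 3 cut set(s).
Cooling jacket unavailable [AND]: one cut set from each child combined → 3 × 1 × 1 = 3 cut set(s).
Agitation branch inoperative [OR]: union of children's cut sets → 2 cut set(s).
Temperature loop down [AND]: one cut set from each child combined → 1 × 2 × 1 = 2 cut set(s).
Quench path lost [OR]: union of children's cut sets → 2 cut set(s).
Vent system down [OR]: union of children's cut sets → 2 cut set(s).
Interlock chain 2 fails [OR]: union of children's cut sets → 4 cut set(s).
Chemical batch overheats [OR]: union of children's cut sets → 9 cut set(s).
Minimal cut sets: {Aft quench valve failed, Auxiliary trip relay malfunctions, Standby temperature probe offline}; {Aft quench valve failed, Auxiliary trip relay malfunctions, Controller stuck}; {Aft quench valve failed, Auxiliary trip relay malfunctions, Lower agitator stuck}; {#2 coolant supply stuck, Jacket pump failed, Rupture disc stuck}; {#2 coolant supply stuck, High-temp switch failed, Rupture disc stuck}; {Standby chilled-water valve failed}; {Left temperature probe 2 degraded}; {Reserve controller 2 fails}; {Outboard agitator 2 degraded}.

9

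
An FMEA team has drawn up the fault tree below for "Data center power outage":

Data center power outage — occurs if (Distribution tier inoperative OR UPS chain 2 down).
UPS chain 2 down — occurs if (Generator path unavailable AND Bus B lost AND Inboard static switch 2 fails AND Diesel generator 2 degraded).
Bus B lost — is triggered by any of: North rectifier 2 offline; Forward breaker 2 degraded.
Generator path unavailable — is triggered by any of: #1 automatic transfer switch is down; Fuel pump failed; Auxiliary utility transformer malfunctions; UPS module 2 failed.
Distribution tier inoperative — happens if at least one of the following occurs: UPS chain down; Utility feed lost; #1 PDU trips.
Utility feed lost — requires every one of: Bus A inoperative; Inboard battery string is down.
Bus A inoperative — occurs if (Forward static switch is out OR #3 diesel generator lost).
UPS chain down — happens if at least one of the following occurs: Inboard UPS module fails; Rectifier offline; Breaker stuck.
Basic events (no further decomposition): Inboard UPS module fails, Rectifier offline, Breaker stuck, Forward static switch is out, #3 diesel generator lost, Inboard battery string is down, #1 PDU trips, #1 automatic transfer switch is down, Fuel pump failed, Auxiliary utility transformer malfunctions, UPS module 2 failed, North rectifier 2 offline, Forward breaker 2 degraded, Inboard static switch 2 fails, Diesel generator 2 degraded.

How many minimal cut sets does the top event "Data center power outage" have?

UPS chain down [OR]: union of children's cut sets → 3 cut set(s).
Bus A inoperative [OR]: union of children's cut sets → 2 cut set(s).
Utility feed lost [AND]: one cut set from each child combined → 2 × 1 = 2 cut set(s).
Distribution tier inoperative [OR]: union of children's cut sets → 6 cut set(s).
Generator path unavailable [OR]: union of children's cut sets → 4 cut set(s).
Bus B lost [OR]: union of children's cut sets → 2 cut set(s).
UPS chain 2 down [AND]: one cut set from each child combined → 4 × 2 × 1 × 1 = 8 cut set(s).
Data center power outage [OR]: union of children's cut sets → 14 cut set(s).

14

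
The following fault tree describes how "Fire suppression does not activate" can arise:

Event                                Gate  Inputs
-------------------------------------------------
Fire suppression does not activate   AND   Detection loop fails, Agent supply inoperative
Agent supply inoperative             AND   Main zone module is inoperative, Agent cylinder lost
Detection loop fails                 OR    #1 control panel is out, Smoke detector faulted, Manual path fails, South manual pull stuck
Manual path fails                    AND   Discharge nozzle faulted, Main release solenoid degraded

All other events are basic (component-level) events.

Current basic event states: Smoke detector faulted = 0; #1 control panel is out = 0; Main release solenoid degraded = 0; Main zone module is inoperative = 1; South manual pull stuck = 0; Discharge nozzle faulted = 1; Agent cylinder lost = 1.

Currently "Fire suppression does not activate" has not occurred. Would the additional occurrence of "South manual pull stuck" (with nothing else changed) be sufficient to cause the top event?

Yes

Counterfactual: set "South manual pull stuck" to occurred.
Manual path fails [AND]: Discharge nozzle faulted=occurs, Main release solenoid degraded=not → not all inputs occur → does not occur.
Detection loop fails [OR]: #1 control panel is out=not, Smoke detector faulted=not, Manual path fails=not, South manual pull stuck=occurs → at least one input occurs → occurs.
Agent supply inoperative [AND]: Main zone module is inoperative=occurs, Agent cylinder lost=occurs → all inputs occur → occurs.
Fire suppression does not activate [AND]: Detection loop fails=occurs, Agent supply inoperative=occurs → all inputs occur → occurs.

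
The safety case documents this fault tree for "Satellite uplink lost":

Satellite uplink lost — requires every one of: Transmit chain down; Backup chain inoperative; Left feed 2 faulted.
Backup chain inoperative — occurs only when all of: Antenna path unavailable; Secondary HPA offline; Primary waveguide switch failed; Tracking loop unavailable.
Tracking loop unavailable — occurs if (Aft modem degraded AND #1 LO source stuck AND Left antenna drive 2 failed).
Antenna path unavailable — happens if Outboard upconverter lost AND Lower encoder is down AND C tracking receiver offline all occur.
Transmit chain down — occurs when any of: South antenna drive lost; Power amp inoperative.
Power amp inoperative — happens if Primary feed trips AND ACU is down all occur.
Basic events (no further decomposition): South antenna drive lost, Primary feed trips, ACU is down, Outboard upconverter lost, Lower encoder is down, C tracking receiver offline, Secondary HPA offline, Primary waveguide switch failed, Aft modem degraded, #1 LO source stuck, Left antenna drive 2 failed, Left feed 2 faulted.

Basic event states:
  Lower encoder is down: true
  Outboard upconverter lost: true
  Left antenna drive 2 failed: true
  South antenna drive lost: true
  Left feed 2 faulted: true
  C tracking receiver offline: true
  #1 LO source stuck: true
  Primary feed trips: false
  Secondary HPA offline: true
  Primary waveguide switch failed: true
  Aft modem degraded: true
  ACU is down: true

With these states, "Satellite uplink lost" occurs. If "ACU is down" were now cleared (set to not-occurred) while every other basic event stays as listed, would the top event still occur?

Counterfactual: set "ACU is down" to not occurred.
Power amp inoperative [AND]: Primary feed trips=not, ACU is down=not → not all inputs occur → does not occur.
Transmit chain down [OR]: South antenna drive lost=occurs, Power amp inoperative=not → at least one input occurs → occurs.
Antenna path unavailable [AND]: Outboard upconverter lost=occurs, Lower encoder is down=occurs, C tracking receiver offline=occurs → all inputs occur → occurs.
Tracking loop unavailable [AND]: Aft modem degraded=occurs, #1 LO source stuck=occurs, Left antenna drive 2 failed=occurs → all inputs occur → occurs.
Backup chain inoperative [AND]: Antenna path unavailable=occurs, Secondary HPA offline=occurs, Primary waveguide switch failed=occurs, Tracking loop unavailable=occurs → all inputs occur → occurs.
Satellite uplink lost [AND]: Transmit chain down=occurs, Backup chain inoperative=occurs, Left feed 2 faulted=occurs → all inputs occur → occurs.

Yes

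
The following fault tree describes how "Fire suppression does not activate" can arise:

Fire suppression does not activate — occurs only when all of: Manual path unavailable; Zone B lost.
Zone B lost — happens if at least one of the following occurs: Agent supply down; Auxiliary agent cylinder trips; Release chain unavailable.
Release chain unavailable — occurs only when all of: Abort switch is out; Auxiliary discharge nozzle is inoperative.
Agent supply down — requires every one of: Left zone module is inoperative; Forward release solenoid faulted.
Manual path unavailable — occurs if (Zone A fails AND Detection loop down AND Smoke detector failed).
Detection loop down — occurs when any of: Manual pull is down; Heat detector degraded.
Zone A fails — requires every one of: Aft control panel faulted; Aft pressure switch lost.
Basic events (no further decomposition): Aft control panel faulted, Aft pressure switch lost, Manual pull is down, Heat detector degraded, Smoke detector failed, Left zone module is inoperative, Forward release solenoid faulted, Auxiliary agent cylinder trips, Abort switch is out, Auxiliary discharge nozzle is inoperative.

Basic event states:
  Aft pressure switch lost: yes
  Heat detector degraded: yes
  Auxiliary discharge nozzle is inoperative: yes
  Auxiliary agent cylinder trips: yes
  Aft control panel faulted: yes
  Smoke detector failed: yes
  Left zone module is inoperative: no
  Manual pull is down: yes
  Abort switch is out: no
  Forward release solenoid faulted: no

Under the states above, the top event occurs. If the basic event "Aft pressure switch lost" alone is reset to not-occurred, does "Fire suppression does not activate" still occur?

Counterfactual: set "Aft pressure switch lost" to not occurred.
Zone A fails [AND]: Aft control panel faulted=occurs, Aft pressure switch lost=not → not all inputs occur → does not occur.
Detection loop down [OR]: Manual pull is down=occurs, Heat detector degraded=occurs → at least one input occurs → occurs.
Manual path unavailable [AND]: Zone A fails=not, Detection loop down=occurs, Smoke detector failed=occurs → not all inputs occur → does not occur.
Agent supply down [AND]: Left zone module is inoperative=not, Forward release solenoid faulted=not → not all inputs occur → does not occur.
Release chain unavailable [AND]: Abort switch is out=not, Auxiliary discharge nozzle is inoperative=occurs → not all inputs occur → does not occur.
Zone B lost [OR]: Agent supply down=not, Auxiliary agent cylinder trips=occurs, Release chain unavailable=not → at least one input occurs → occurs.
Fire suppression does not activate [AND]: Manual path unavailable=not, Zone B lost=occurs → not all inputs occur → does not occur.

No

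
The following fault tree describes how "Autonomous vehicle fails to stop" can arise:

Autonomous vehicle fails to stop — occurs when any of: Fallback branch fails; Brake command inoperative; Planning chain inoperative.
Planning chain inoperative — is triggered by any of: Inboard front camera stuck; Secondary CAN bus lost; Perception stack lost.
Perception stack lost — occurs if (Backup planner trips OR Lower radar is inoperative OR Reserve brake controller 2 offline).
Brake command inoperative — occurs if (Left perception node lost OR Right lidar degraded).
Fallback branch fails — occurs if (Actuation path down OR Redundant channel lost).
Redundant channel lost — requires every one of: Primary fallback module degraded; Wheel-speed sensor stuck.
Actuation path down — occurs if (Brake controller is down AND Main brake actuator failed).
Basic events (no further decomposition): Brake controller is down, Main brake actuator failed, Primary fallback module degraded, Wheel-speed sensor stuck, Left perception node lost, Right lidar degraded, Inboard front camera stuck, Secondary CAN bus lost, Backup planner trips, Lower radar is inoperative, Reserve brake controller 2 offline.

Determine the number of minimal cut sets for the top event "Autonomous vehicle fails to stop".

9

Actuation path down [AND]: one cut set from each child combined → 1 × 1 = 1 cut set(s).
Redundant channel lost [AND]: one cut set from each child combined → 1 × 1 = 1 cut set(s).
Fallback branch fails [OR]: union of children's cut sets → 2 cut set(s).
Brake command inoperative [OR]: union of children's cut sets → 2 cut set(s).
Perception stack lost [OR]: union of children's cut sets → 3 cut set(s).
Planning chain inoperative [OR]: union of children's cut sets → 5 cut set(s).
Autonomous vehicle fails to stop [OR]: union of children's cut sets → 9 cut set(s).
Minimal cut sets: {Brake controller is down, Main brake actuator failed}; {Primary fallback module degraded, Wheel-speed sensor stuck}; {Left perception node lost}; {Right lidar degraded}; {Inboard front camera stuck}; {Secondary CAN bus lost}; {Backup planner trips}; {Lower radar is inoperative}; {Reserve brake controller 2 offline}.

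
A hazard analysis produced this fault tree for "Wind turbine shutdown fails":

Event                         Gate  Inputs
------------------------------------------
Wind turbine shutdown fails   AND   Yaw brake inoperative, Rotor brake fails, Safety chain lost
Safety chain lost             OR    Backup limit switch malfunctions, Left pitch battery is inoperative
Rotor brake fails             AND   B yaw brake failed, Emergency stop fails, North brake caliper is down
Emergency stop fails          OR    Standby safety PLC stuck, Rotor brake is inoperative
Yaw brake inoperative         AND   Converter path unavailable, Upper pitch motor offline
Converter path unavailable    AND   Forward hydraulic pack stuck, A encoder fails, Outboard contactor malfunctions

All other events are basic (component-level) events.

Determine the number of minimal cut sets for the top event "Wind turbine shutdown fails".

4

Converter path unavailable [AND]: one cut set from each child combined → 1 × 1 × 1 = 1 cut set(s).
Yaw brake inoperative [AND]: one cut set from each child combined → 1 × 1 = 1 cut set(s).
Emergency stop fails [OR]: union of children's cut sets → 2 cut set(s).
Rotor brake fails [AND]: one cut set from each child combined → 1 × 2 × 1 = 2 cut set(s).
Safety chain lost [OR]: union of children's cut sets → 2 cut set(s).
Wind turbine shutdown fails [AND]: one cut set from each child combined → 1 × 2 × 2 = 4 cut set(s).
Minimal cut sets: {A encoder fails, B yaw brake failed, Backup limit switch malfunctions, Forward hydraulic pack stuck, North brake caliper is down, Outboard contactor malfunctions, Standby safety PLC stuck, Upper pitch motor offline}; {A encoder fails, B yaw brake failed, Forward hydraulic pack stuck, Left pitch battery is inoperative, North brake caliper is down, Outboard contactor malfunctions, Standby safety PLC stuck, Upper pitch motor offline}; {A encoder fails, B yaw brake failed, Backup limit switch malfunctions, Forward hydraulic pack stuck, North brake caliper is down, Outboard contactor malfunctions, Rotor brake is inoperative, Upper pitch motor offline}; {A encoder fails, B yaw brake failed, Forward hydraulic pack stuck, Left pitch battery is inoperative, North brake caliper is down, Outboard contactor malfunctions, Rotor brake is inoperative, Upper pitch motor offline}.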